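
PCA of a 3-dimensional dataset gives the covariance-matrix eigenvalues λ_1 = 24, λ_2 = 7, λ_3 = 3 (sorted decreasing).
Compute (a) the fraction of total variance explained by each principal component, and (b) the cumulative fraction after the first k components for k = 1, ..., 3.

Step 1 — total variance = trace(Sigma) = Σ λ_i = 24 + 7 + 3 = 34.

Step 2 — fraction explained by component i = λ_i / Σ λ:
  PC1: 24/34 = 0.7059
  PC2: 7/34 = 0.2059
  PC3: 3/34 = 0.0882

Step 3 — cumulative fraction after k components = (λ_1 + ... + λ_k) / Σ λ:
  k = 1: 24/34 = 0.7059
  k = 2: (24 + 7)/34 = 31/34 = 0.9118
  k = 3: (24 + 7 + 3)/34 = 34/34 = 1

Summary (fraction, with percent):

explained: PC1 0.7059 (70.59%), PC2 0.2059 (20.59%), PC3 0.0882 (8.82%);  cumulative: 0.7059, 0.9118, 1


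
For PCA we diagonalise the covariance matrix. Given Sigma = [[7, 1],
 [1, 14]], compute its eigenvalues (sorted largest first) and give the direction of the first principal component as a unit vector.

Step 1 — characteristic polynomial of 2×2 Sigma:
  det(Sigma - λI) = λ² - trace · λ + det = 0.
  trace = 7 + 14 = 21, det = 7·14 - (1)² = 97.
Step 2 — discriminant:
  Δ = trace² - 4·det = 441 - 388 = 53.
Step 3 — eigenvalues:
  λ = (trace ± √Δ)/2 = (21 ± 7.2801)/2,
  λ_1 = 14.1401,  λ_2 = 6.8599.

Step 4 — unit eigenvector for λ_1: solve (Sigma - λ_1 I)v = 0. First row:
  (7 - 14.1401)·v_x + (1)·v_y = 0, i.e. (-7.1401)·v_x + (1)·v_y = 0,
  so v ∝ (b, λ_1 - a) = (1, 7.1401) = u.
  ||u|| = √((1)² + (7.1401)²) = √(51.9804) ≈ 7.2097,
  v_1 = u/||u|| ≈ (0.1387, 0.9903) (||v_1|| = 1).

λ_1 = 14.1401,  λ_2 = 6.8599;  v_1 ≈ (0.1387, 0.9903)


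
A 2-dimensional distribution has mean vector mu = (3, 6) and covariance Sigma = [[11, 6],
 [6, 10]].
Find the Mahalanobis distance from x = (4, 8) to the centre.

Step 1 — centre the observation: (x - mu) = (1, 2).

Step 2 — invert Sigma. det(Sigma) = 11·10 - (6)² = 74.
  Sigma^{-1} = (1/det) · [[d, -b], [-b, a]] = [[0.1351, -0.0811],
 [-0.0811, 0.1486]].

Step 3 — form the quadratic (x - mu)^T · Sigma^{-1} · (x - mu):
  Sigma^{-1} · (x - mu) = (-0.027, 0.2162).
  (x - mu)^T · [Sigma^{-1} · (x - mu)] = (1)·(-0.027) + (2)·(0.2162) = 0.4054.

Step 4 — take square root: d = √(0.4054) ≈ 0.6367.

d(x, mu) = √(0.4054) ≈ 0.6367


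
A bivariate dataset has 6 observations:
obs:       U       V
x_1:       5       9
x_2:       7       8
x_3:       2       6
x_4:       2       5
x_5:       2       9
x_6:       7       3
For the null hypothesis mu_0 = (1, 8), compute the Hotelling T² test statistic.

Step 1 — sample mean vector:
  mean(U) = (5 + 7 + 2 + 2 + 2 + 7) / 6 = 25/6 = 4.1667
  mean(V) = (9 + 8 + 6 + 5 + 9 + 3) / 6 = 40/6 = 6.6667
  x̄ = (4.1667, 6.6667),  deviation x̄ - mu_0 = (4.1667, 6.6667) - (1, 8) = (3.1667, -1.3333).

Step 2 — sample covariance matrix, S[i,j] = (1/(n-1)) · Σ_k (x_{k,i} - mean_i) · (x_{k,j} - mean_j), divisor n-1 = 5:
  S[U,U] = ((0.8333)·(0.8333) + (2.8333)·(2.8333) + (-2.1667)·(-2.1667) + (-2.1667)·(-2.1667) + (-2.1667)·(-2.1667) + (2.8333)·(2.8333)) / 5 = 30.8333/5 = 6.1667
  S[U,V] = ((0.8333)·(2.3333) + (2.8333)·(1.3333) + (-2.1667)·(-0.6667) + (-2.1667)·(-1.6667) + (-2.1667)·(2.3333) + (2.8333)·(-3.6667)) / 5 = -4.6667/5 = -0.9333
  S[V,V] = ((2.3333)·(2.3333) + (1.3333)·(1.3333) + (-0.6667)·(-0.6667) + (-1.6667)·(-1.6667) + (2.3333)·(2.3333) + (-3.6667)·(-3.6667)) / 5 = 29.3333/5 = 5.8667
  S = [[6.1667, -0.9333],
 [-0.9333, 5.8667]].

Step 3 — invert S. det(S) = 6.1667·5.8667 - (-0.9333)² = 35.3067.
  S^{-1} = (1/det) · [[d, -b], [-b, a]] = [[0.1662, 0.0264],
 [0.0264, 0.1747]].

Step 4 — quadratic form (x̄ - mu_0)^T · S^{-1} · (x̄ - mu_0):
  S^{-1} · (x̄ - mu_0) = (0.4909, -0.1492),
  (x̄ - mu_0)^T · [...] = (3.1667)·(0.4909) + (-1.3333)·(-0.1492) = 1.7535.

Step 5 — scale by n: T² = 6 · 1.7535 = 10.5211.

T² ≈ 10.5211


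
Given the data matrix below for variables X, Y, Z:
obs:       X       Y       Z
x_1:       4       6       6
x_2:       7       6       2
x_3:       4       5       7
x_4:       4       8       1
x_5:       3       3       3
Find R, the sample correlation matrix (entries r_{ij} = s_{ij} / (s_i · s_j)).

Step 1 — column means:
  mean(X) = (4 + 7 + 4 + 4 + 3) / 5 = 22/5 = 4.4
  mean(Y) = (6 + 6 + 5 + 8 + 3) / 5 = 28/5 = 5.6
  mean(Z) = (6 + 2 + 7 + 1 + 3) / 5 = 19/5 = 3.8

Step 2 — sample variances and covariances s[i,j] = (1/(n-1)) · Σ_k (x_{k,i} - mean_i) · (x_{k,j} - mean_j), with n-1 = 4:
  s[X,X] = ((-0.4)·(-0.4) + (2.6)·(2.6) + (-0.4)·(-0.4) + (-0.4)·(-0.4) + (-1.4)·(-1.4)) / 4 = 9.2/4 = 2.3
  s[X,Y] = ((-0.4)·(0.4) + (2.6)·(0.4) + (-0.4)·(-0.6) + (-0.4)·(2.4) + (-1.4)·(-2.6)) / 4 = 3.8/4 = 0.95
  s[X,Z] = ((-0.4)·(2.2) + (2.6)·(-1.8) + (-0.4)·(3.2) + (-0.4)·(-2.8) + (-1.4)·(-0.8)) / 4 = -4.6/4 = -1.15
  s[Y,Y] = ((0.4)·(0.4) + (0.4)·(0.4) + (-0.6)·(-0.6) + (2.4)·(2.4) + (-2.6)·(-2.6)) / 4 = 13.2/4 = 3.3
  s[Y,Z] = ((0.4)·(2.2) + (0.4)·(-1.8) + (-0.6)·(3.2) + (2.4)·(-2.8) + (-2.6)·(-0.8)) / 4 = -6.4/4 = -1.6
  s[Z,Z] = ((2.2)·(2.2) + (-1.8)·(-1.8) + (3.2)·(3.2) + (-2.8)·(-2.8) + (-0.8)·(-0.8)) / 4 = 26.8/4 = 6.7
  Sample standard deviations s_i = √(s[i,i]):
  s(X) = √(2.3) = 1.5166
  s(Y) = √(3.3) = 1.8166
  s(Z) = √(6.7) = 2.5884

Step 3 — r_{ij} = s_{ij} / (s_i · s_j):
  r[X,X] = 1 (diagonal).
  r[X,Y] = 0.95 / (1.5166 · 1.8166) = 0.95 / 2.755 = 0.3448
  r[X,Z] = -1.15 / (1.5166 · 2.5884) = -1.15 / 3.9256 = -0.293
  r[Y,Y] = 1 (diagonal).
  r[Y,Z] = -1.6 / (1.8166 · 2.5884) = -1.6 / 4.7021 = -0.3403
  r[Z,Z] = 1 (diagonal).

R is symmetric with unit diagonal. Assembling:

R = [[1, 0.3448, -0.293],
 [0.3448, 1, -0.3403],
 [-0.293, -0.3403, 1]]


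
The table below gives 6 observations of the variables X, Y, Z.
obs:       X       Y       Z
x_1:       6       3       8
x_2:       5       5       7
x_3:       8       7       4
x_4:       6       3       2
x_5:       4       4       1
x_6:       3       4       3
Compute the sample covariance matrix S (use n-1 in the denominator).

Step 1 — column means:
  mean(X) = (6 + 5 + 8 + 6 + 4 + 3) / 6 = 32/6 = 5.3333
  mean(Y) = (3 + 5 + 7 + 3 + 4 + 4) / 6 = 26/6 = 4.3333
  mean(Z) = (8 + 7 + 4 + 2 + 1 + 3) / 6 = 25/6 = 4.1667

Step 2 — sample covariance S[i,j] = (1/(n-1)) · Σ_k (x_{k,i} - mean_i) · (x_{k,j} - mean_j), with n-1 = 5.
  S[X,X] = ((0.6667)·(0.6667) + (-0.3333)·(-0.3333) + (2.6667)·(2.6667) + (0.6667)·(0.6667) + (-1.3333)·(-1.3333) + (-2.3333)·(-2.3333)) / 5 = 15.3333/5 = 3.0667
  S[X,Y] = ((0.6667)·(-1.3333) + (-0.3333)·(0.6667) + (2.6667)·(2.6667) + (0.6667)·(-1.3333) + (-1.3333)·(-0.3333) + (-2.3333)·(-0.3333)) / 5 = 6.3333/5 = 1.2667
  S[X,Z] = ((0.6667)·(3.8333) + (-0.3333)·(2.8333) + (2.6667)·(-0.1667) + (0.6667)·(-2.1667) + (-1.3333)·(-3.1667) + (-2.3333)·(-1.1667)) / 5 = 6.6667/5 = 1.3333
  S[Y,Y] = ((-1.3333)·(-1.3333) + (0.6667)·(0.6667) + (2.6667)·(2.6667) + (-1.3333)·(-1.3333) + (-0.3333)·(-0.3333) + (-0.3333)·(-0.3333)) / 5 = 11.3333/5 = 2.2667
  S[Y,Z] = ((-1.3333)·(3.8333) + (0.6667)·(2.8333) + (2.6667)·(-0.1667) + (-1.3333)·(-2.1667) + (-0.3333)·(-3.1667) + (-0.3333)·(-1.1667)) / 5 = 0.6667/5 = 0.1333
  S[Z,Z] = ((3.8333)·(3.8333) + (2.8333)·(2.8333) + (-0.1667)·(-0.1667) + (-2.1667)·(-2.1667) + (-3.1667)·(-3.1667) + (-1.1667)·(-1.1667)) / 5 = 38.8333/5 = 7.7667

S is symmetric (S[j,i] = S[i,j]). Assembling:

S = [[3.0667, 1.2667, 1.3333],
 [1.2667, 2.2667, 0.1333],
 [1.3333, 0.1333, 7.7667]]


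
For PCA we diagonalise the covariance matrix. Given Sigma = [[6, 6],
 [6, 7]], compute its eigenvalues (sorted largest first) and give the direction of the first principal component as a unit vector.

Step 1 — characteristic polynomial of 2×2 Sigma:
  det(Sigma - λI) = λ² - trace · λ + det = 0.
  trace = 6 + 7 = 13, det = 6·7 - (6)² = 6.
Step 2 — discriminant:
  Δ = trace² - 4·det = 169 - 24 = 145.
Step 3 — eigenvalues:
  λ = (trace ± √Δ)/2 = (13 ± 12.0416)/2,
  λ_1 = 12.5208,  λ_2 = 0.4792.

Step 4 — unit eigenvector for λ_1: solve (Sigma - λ_1 I)v = 0. First row:
  (6 - 12.5208)·v_x + (6)·v_y = 0, i.e. (-6.5208)·v_x + (6)·v_y = 0,
  so v ∝ (b, λ_1 - a) = (6, 6.5208) = u.
  ||u|| = √((6)² + (6.5208)²) = √(78.5208) ≈ 8.8612,
  v_1 = u/||u|| ≈ (0.6771, 0.7359) (||v_1|| = 1).

λ_1 = 12.5208,  λ_2 = 0.4792;  v_1 ≈ (0.6771, 0.7359)


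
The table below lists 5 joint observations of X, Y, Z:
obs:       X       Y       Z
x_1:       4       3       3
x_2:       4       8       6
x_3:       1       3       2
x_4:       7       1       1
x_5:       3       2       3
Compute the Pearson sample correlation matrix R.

Step 1 — column means:
  mean(X) = (4 + 4 + 1 + 7 + 3) / 5 = 19/5 = 3.8
  mean(Y) = (3 + 8 + 3 + 1 + 2) / 5 = 17/5 = 3.4
  mean(Z) = (3 + 6 + 2 + 1 + 3) / 5 = 15/5 = 3

Step 2 — sample variances and covariances s[i,j] = (1/(n-1)) · Σ_k (x_{k,i} - mean_i) · (x_{k,j} - mean_j), with n-1 = 4:
  s[X,X] = ((0.2)·(0.2) + (0.2)·(0.2) + (-2.8)·(-2.8) + (3.2)·(3.2) + (-0.8)·(-0.8)) / 4 = 18.8/4 = 4.7
  s[X,Y] = ((0.2)·(-0.4) + (0.2)·(4.6) + (-2.8)·(-0.4) + (3.2)·(-2.4) + (-0.8)·(-1.4)) / 4 = -4.6/4 = -1.15
  s[X,Z] = ((0.2)·(0) + (0.2)·(3) + (-2.8)·(-1) + (3.2)·(-2) + (-0.8)·(0)) / 4 = -3/4 = -0.75
  s[Y,Y] = ((-0.4)·(-0.4) + (4.6)·(4.6) + (-0.4)·(-0.4) + (-2.4)·(-2.4) + (-1.4)·(-1.4)) / 4 = 29.2/4 = 7.3
  s[Y,Z] = ((-0.4)·(0) + (4.6)·(3) + (-0.4)·(-1) + (-2.4)·(-2) + (-1.4)·(0)) / 4 = 19/4 = 4.75
  s[Z,Z] = ((0)·(0) + (3)·(3) + (-1)·(-1) + (-2)·(-2) + (0)·(0)) / 4 = 14/4 = 3.5
  Sample standard deviations s_i = √(s[i,i]):
  s(X) = √(4.7) = 2.1679
  s(Y) = √(7.3) = 2.7019
  s(Z) = √(3.5) = 1.8708

Step 3 — r_{ij} = s_{ij} / (s_i · s_j):
  r[X,X] = 1 (diagonal).
  r[X,Y] = -1.15 / (2.1679 · 2.7019) = -1.15 / 5.8575 = -0.1963
  r[X,Z] = -0.75 / (2.1679 · 1.8708) = -0.75 / 4.0559 = -0.1849
  r[Y,Y] = 1 (diagonal).
  r[Y,Z] = 4.75 / (2.7019 · 1.8708) = 4.75 / 5.0547 = 0.9397
  r[Z,Z] = 1 (diagonal).

R is symmetric with unit diagonal. Assembling:

R = [[1, -0.1963, -0.1849],
 [-0.1963, 1, 0.9397],
 [-0.1849, 0.9397, 1]]


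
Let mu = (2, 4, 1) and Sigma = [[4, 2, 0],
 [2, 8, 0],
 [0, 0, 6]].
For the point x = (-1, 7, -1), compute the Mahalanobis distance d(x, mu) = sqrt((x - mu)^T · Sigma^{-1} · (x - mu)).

Step 1 — centre the observation: (x - mu) = (-3, 3, -2).

Step 2 — invert Sigma (cofactor / det for 3×3, or solve directly):
  Sigma^{-1} = [[0.2857, -0.0714, 0],
 [-0.0714, 0.1429, 0],
 [0, 0, 0.1667]].

Step 3 — form the quadratic (x - mu)^T · Sigma^{-1} · (x - mu):
  Sigma^{-1} · (x - mu) = (-1.0714, 0.6429, -0.3333).
  (x - mu)^T · [Sigma^{-1} · (x - mu)] = (-3)·(-1.0714) + (3)·(0.6429) + (-2)·(-0.3333) = 5.8095.

Step 4 — take square root: d = √(5.8095) ≈ 2.4103.

d(x, mu) = √(5.8095) ≈ 2.4103


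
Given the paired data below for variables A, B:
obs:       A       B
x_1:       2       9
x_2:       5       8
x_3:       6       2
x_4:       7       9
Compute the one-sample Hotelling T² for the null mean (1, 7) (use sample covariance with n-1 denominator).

Step 1 — sample mean vector:
  mean(A) = (2 + 5 + 6 + 7) / 4 = 20/4 = 5
  mean(B) = (9 + 8 + 2 + 9) / 4 = 28/4 = 7
  x̄ = (5, 7),  deviation x̄ - mu_0 = (5, 7) - (1, 7) = (4, 0).

Step 2 — sample covariance matrix, S[i,j] = (1/(n-1)) · Σ_k (x_{k,i} - mean_i) · (x_{k,j} - mean_j), divisor n-1 = 3:
  S[A,A] = ((-3)·(-3) + (0)·(0) + (1)·(1) + (2)·(2)) / 3 = 14/3 = 4.6667
  S[A,B] = ((-3)·(2) + (0)·(1) + (1)·(-5) + (2)·(2)) / 3 = -7/3 = -2.3333
  S[B,B] = ((2)·(2) + (1)·(1) + (-5)·(-5) + (2)·(2)) / 3 = 34/3 = 11.3333
  S = [[4.6667, -2.3333],
 [-2.3333, 11.3333]].

Step 3 — invert S. det(S) = 4.6667·11.3333 - (-2.3333)² = 47.4444.
  S^{-1} = (1/det) · [[d, -b], [-b, a]] = [[0.2389, 0.0492],
 [0.0492, 0.0984]].

Step 4 — quadratic form (x̄ - mu_0)^T · S^{-1} · (x̄ - mu_0):
  S^{-1} · (x̄ - mu_0) = (0.9555, 0.1967),
  (x̄ - mu_0)^T · [...] = (4)·(0.9555) + (0)·(0.1967) = 3.822.

Step 5 — scale by n: T² = 4 · 3.822 = 15.2881.

T² ≈ 15.2881


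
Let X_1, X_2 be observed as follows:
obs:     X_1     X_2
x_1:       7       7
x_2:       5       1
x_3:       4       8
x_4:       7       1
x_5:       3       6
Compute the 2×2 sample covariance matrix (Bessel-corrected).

Step 1 — column means:
  mean(X_1) = (7 + 5 + 4 + 7 + 3) / 5 = 26/5 = 5.2
  mean(X_2) = (7 + 1 + 8 + 1 + 6) / 5 = 23/5 = 4.6

Step 2 — sample covariance S[i,j] = (1/(n-1)) · Σ_k (x_{k,i} - mean_i) · (x_{k,j} - mean_j), with n-1 = 4.
  S[X_1,X_1] = ((1.8)·(1.8) + (-0.2)·(-0.2) + (-1.2)·(-1.2) + (1.8)·(1.8) + (-2.2)·(-2.2)) / 4 = 12.8/4 = 3.2
  S[X_1,X_2] = ((1.8)·(2.4) + (-0.2)·(-3.6) + (-1.2)·(3.4) + (1.8)·(-3.6) + (-2.2)·(1.4)) / 4 = -8.6/4 = -2.15
  S[X_2,X_2] = ((2.4)·(2.4) + (-3.6)·(-3.6) + (3.4)·(3.4) + (-3.6)·(-3.6) + (1.4)·(1.4)) / 4 = 45.2/4 = 11.3

S is symmetric (S[j,i] = S[i,j]). Assembling:

S = [[3.2, -2.15],
 [-2.15, 11.3]]


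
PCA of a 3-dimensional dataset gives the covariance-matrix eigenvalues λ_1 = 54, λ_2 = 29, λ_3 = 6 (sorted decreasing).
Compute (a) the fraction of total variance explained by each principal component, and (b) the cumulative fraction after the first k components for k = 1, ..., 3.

Step 1 — total variance = trace(Sigma) = Σ λ_i = 54 + 29 + 6 = 89.

Step 2 — fraction explained by component i = λ_i / Σ λ:
  PC1: 54/89 = 0.6067
  PC2: 29/89 = 0.3258
  PC3: 6/89 = 0.0674

Step 3 — cumulative fraction after k components = (λ_1 + ... + λ_k) / Σ λ:
  k = 1: 54/89 = 0.6067
  k = 2: (54 + 29)/89 = 83/89 = 0.9326
  k = 3: (54 + 29 + 6)/89 = 89/89 = 1

Summary (fraction, with percent):

explained: PC1 0.6067 (60.67%), PC2 0.3258 (32.58%), PC3 0.0674 (6.74%);  cumulative: 0.6067, 0.9326, 1


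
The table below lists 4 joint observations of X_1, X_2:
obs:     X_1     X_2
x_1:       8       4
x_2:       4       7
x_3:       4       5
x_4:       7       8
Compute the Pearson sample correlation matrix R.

Step 1 — column means:
  mean(X_1) = (8 + 4 + 4 + 7) / 4 = 23/4 = 5.75
  mean(X_2) = (4 + 7 + 5 + 8) / 4 = 24/4 = 6

Step 2 — sample variances and covariances s[i,j] = (1/(n-1)) · Σ_k (x_{k,i} - mean_i) · (x_{k,j} - mean_j), with n-1 = 3:
  s[X_1,X_1] = ((2.25)·(2.25) + (-1.75)·(-1.75) + (-1.75)·(-1.75) + (1.25)·(1.25)) / 3 = 12.75/3 = 4.25
  s[X_1,X_2] = ((2.25)·(-2) + (-1.75)·(1) + (-1.75)·(-1) + (1.25)·(2)) / 3 = -2/3 = -0.6667
  s[X_2,X_2] = ((-2)·(-2) + (1)·(1) + (-1)·(-1) + (2)·(2)) / 3 = 10/3 = 3.3333
  Sample standard deviations s_i = √(s[i,i]):
  s(X_1) = √(4.25) = 2.0616
  s(X_2) = √(3.3333) = 1.8257

Step 3 — r_{ij} = s_{ij} / (s_i · s_j):
  r[X_1,X_1] = 1 (diagonal).
  r[X_1,X_2] = -0.6667 / (2.0616 · 1.8257) = -0.6667 / 3.7639 = -0.1771
  r[X_2,X_2] = 1 (diagonal).

R is symmetric with unit diagonal. Assembling:

R = [[1, -0.1771],
 [-0.1771, 1]]


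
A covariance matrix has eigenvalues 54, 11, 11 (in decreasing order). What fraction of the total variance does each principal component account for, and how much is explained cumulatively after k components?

Step 1 — total variance = trace(Sigma) = Σ λ_i = 54 + 11 + 11 = 76.

Step 2 — fraction explained by component i = λ_i / Σ λ:
  PC1: 54/76 = 0.7105
  PC2: 11/76 = 0.1447
  PC3: 11/76 = 0.1447

Step 3 — cumulative fraction after k components = (λ_1 + ... + λ_k) / Σ λ:
  k = 1: 54/76 = 0.7105
  k = 2: (54 + 11)/76 = 65/76 = 0.8553
  k = 3: (54 + 11 + 11)/76 = 76/76 = 1

Summary (fraction, with percent):

explained: PC1 0.7105 (71.05%), PC2 0.1447 (14.47%), PC3 0.1447 (14.47%);  cumulative: 0.7105, 0.8553, 1


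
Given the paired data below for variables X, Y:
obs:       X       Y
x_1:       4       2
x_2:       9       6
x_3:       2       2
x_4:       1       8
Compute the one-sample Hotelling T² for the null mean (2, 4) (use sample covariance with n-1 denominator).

Step 1 — sample mean vector:
  mean(X) = (4 + 9 + 2 + 1) / 4 = 16/4 = 4
  mean(Y) = (2 + 6 + 2 + 8) / 4 = 18/4 = 4.5
  x̄ = (4, 4.5),  deviation x̄ - mu_0 = (4, 4.5) - (2, 4) = (2, 0.5).

Step 2 — sample covariance matrix, S[i,j] = (1/(n-1)) · Σ_k (x_{k,i} - mean_i) · (x_{k,j} - mean_j), divisor n-1 = 3:
  S[X,X] = ((0)·(0) + (5)·(5) + (-2)·(-2) + (-3)·(-3)) / 3 = 38/3 = 12.6667
  S[X,Y] = ((0)·(-2.5) + (5)·(1.5) + (-2)·(-2.5) + (-3)·(3.5)) / 3 = 2/3 = 0.6667
  S[Y,Y] = ((-2.5)·(-2.5) + (1.5)·(1.5) + (-2.5)·(-2.5) + (3.5)·(3.5)) / 3 = 27/3 = 9
  S = [[12.6667, 0.6667],
 [0.6667, 9]].

Step 3 — invert S. det(S) = 12.6667·9 - (0.6667)² = 113.5556.
  S^{-1} = (1/det) · [[d, -b], [-b, a]] = [[0.0793, -0.0059],
 [-0.0059, 0.1115]].

Step 4 — quadratic form (x̄ - mu_0)^T · S^{-1} · (x̄ - mu_0):
  S^{-1} · (x̄ - mu_0) = (0.1556, 0.044),
  (x̄ - mu_0)^T · [...] = (2)·(0.1556) + (0.5)·(0.044) = 0.3332.

Step 5 — scale by n: T² = 4 · 0.3332 = 1.3327.

T² ≈ 1.3327


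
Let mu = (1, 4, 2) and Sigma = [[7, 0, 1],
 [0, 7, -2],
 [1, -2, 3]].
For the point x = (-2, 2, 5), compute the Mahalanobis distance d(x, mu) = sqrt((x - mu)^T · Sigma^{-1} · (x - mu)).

Step 1 — centre the observation: (x - mu) = (-3, -2, 3).

Step 2 — invert Sigma (cofactor / det for 3×3, or solve directly):
  Sigma^{-1} = [[0.1518, -0.0179, -0.0625],
 [-0.0179, 0.1786, 0.125],
 [-0.0625, 0.125, 0.4375]].

Step 3 — form the quadratic (x - mu)^T · Sigma^{-1} · (x - mu):
  Sigma^{-1} · (x - mu) = (-0.6071, 0.0714, 1.25).
  (x - mu)^T · [Sigma^{-1} · (x - mu)] = (-3)·(-0.6071) + (-2)·(0.0714) + (3)·(1.25) = 5.4286.

Step 4 — take square root: d = √(5.4286) ≈ 2.3299.

d(x, mu) = √(5.4286) ≈ 2.3299


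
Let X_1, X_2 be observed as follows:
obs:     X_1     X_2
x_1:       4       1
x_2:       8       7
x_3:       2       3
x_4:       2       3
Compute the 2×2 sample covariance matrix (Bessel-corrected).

Step 1 — column means:
  mean(X_1) = (4 + 8 + 2 + 2) / 4 = 16/4 = 4
  mean(X_2) = (1 + 7 + 3 + 3) / 4 = 14/4 = 3.5

Step 2 — sample covariance S[i,j] = (1/(n-1)) · Σ_k (x_{k,i} - mean_i) · (x_{k,j} - mean_j), with n-1 = 3.
  S[X_1,X_1] = ((0)·(0) + (4)·(4) + (-2)·(-2) + (-2)·(-2)) / 3 = 24/3 = 8
  S[X_1,X_2] = ((0)·(-2.5) + (4)·(3.5) + (-2)·(-0.5) + (-2)·(-0.5)) / 3 = 16/3 = 5.3333
  S[X_2,X_2] = ((-2.5)·(-2.5) + (3.5)·(3.5) + (-0.5)·(-0.5) + (-0.5)·(-0.5)) / 3 = 19/3 = 6.3333

S is symmetric (S[j,i] = S[i,j]). Assembling:

S = [[8, 5.3333],
 [5.3333, 6.3333]]


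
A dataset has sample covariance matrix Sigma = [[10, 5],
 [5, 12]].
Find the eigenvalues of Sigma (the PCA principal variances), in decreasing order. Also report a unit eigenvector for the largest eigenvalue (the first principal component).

Step 1 — characteristic polynomial of 2×2 Sigma:
  det(Sigma - λI) = λ² - trace · λ + det = 0.
  trace = 10 + 12 = 22, det = 10·12 - (5)² = 95.
Step 2 — discriminant:
  Δ = trace² - 4·det = 484 - 380 = 104.
Step 3 — eigenvalues:
  λ = (trace ± √Δ)/2 = (22 ± 10.198)/2,
  λ_1 = 16.099,  λ_2 = 5.901.

Step 4 — unit eigenvector for λ_1: solve (Sigma - λ_1 I)v = 0. First row:
  (10 - 16.099)·v_x + (5)·v_y = 0, i.e. (-6.099)·v_x + (5)·v_y = 0,
  so v ∝ (b, λ_1 - a) = (5, 6.099) = u.
  ||u|| = √((5)² + (6.099)²) = √(62.198) ≈ 7.8866,
  v_1 = u/||u|| ≈ (0.634, 0.7733) (||v_1|| = 1).

λ_1 = 16.099,  λ_2 = 5.901;  v_1 ≈ (0.634, 0.7733)


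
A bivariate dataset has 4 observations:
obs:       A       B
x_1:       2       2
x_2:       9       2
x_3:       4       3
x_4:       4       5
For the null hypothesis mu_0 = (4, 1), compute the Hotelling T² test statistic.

Step 1 — sample mean vector:
  mean(A) = (2 + 9 + 4 + 4) / 4 = 19/4 = 4.75
  mean(B) = (2 + 2 + 3 + 5) / 4 = 12/4 = 3
  x̄ = (4.75, 3),  deviation x̄ - mu_0 = (4.75, 3) - (4, 1) = (0.75, 2).

Step 2 — sample covariance matrix, S[i,j] = (1/(n-1)) · Σ_k (x_{k,i} - mean_i) · (x_{k,j} - mean_j), divisor n-1 = 3:
  S[A,A] = ((-2.75)·(-2.75) + (4.25)·(4.25) + (-0.75)·(-0.75) + (-0.75)·(-0.75)) / 3 = 26.75/3 = 8.9167
  S[A,B] = ((-2.75)·(-1) + (4.25)·(-1) + (-0.75)·(0) + (-0.75)·(2)) / 3 = -3/3 = -1
  S[B,B] = ((-1)·(-1) + (-1)·(-1) + (0)·(0) + (2)·(2)) / 3 = 6/3 = 2
  S = [[8.9167, -1],
 [-1, 2]].

Step 3 — invert S. det(S) = 8.9167·2 - (-1)² = 16.8333.
  S^{-1} = (1/det) · [[d, -b], [-b, a]] = [[0.1188, 0.0594],
 [0.0594, 0.5297]].

Step 4 — quadratic form (x̄ - mu_0)^T · S^{-1} · (x̄ - mu_0):
  S^{-1} · (x̄ - mu_0) = (0.2079, 1.104),
  (x̄ - mu_0)^T · [...] = (0.75)·(0.2079) + (2)·(1.104) = 2.3639.

Step 5 — scale by n: T² = 4 · 2.3639 = 9.4554.

T² ≈ 9.4554


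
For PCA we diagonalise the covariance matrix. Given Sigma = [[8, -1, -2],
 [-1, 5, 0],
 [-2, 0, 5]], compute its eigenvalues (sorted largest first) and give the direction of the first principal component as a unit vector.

Step 1 — characteristic polynomial p(λ) = det(λI - Sigma) = λ³ - tr·λ² + c_1·λ - det, where tr = trace, c_1 = sum of the principal 2×2 minors, det = det(Sigma):
  tr = 8 + 5 + 5 = 18,
  c_1 = (8·5 - (-1)²) + (8·5 - (-2)²) + (5·5 - (0)²) = 39 + 36 + 25 = 100,
  det = 8·(5·5 - (0)²) - (-1)·((-1)·5 - (0)·(-2)) + (-2)·((-1)·(0) - 5·(-2)) = 8·(25) - (-1)·(-5) + (-2)·(10) = 175.
  So p(λ) = λ³ - 18λ² + 100λ - 175.
Step 2 — look for an integer root (rational root theorem: any rational root is an integer divisor of 175). Testing λ = 5:
  p(5) = 125 - 450 + 500 - 175 = 0  ✓
  Dividing out (λ - 5): p(λ) = (λ - 5)(λ² - 13λ + 35).
Step 3 — remaining eigenvalues from the quadratic λ² - 13λ + 35 = 0:
  Δ = 13² - 4·35 = 169 - 140 = 29,  λ = (13 ± √29)/2 = (13 ± 5.3852)/2 ≈ 9.1926 or 3.8074.
  Sorted: λ_1 = 9.1926,  λ_2 = 5,  λ_3 = 3.8074  (check: sum = 18 = tr ✓).

Step 4 — unit eigenvector for λ_1 ≈ 9.1926: v spans the null space of (Sigma - λ_1 I), whose rows are
  r_1 = (-1.1926, -1, -2),  r_2 = (-1, -4.1926, 0),  r_3 = (-2, 0, -4.1926).
  v is orthogonal to every row, so take v ∝ r_1 × r_2 = ((-1)·(0) - (-2)·(-4.1926), (-2)·(-1) - (-1.1926)·(0), (-1.1926)·(-4.1926) - (-1)·(-1)) ≈ (-8.3852, 2, 4).
  Rescale (multiply by -1 so the first nonzero entry is positive): u = (8.3852, -2, -4).
  ||u|| = √((8.3852)² + (-2)² + (-4)²) = √(90.311) ≈ 9.5032,  v_1 = u/||u|| ≈ (0.8824, -0.2105, -0.4209) (||v_1|| = 1).

λ_1 = 9.1926,  λ_2 = 5,  λ_3 = 3.8074;  v_1 ≈ (0.8824, -0.2105, -0.4209)


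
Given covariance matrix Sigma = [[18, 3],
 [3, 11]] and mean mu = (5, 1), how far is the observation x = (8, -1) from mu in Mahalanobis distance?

Step 1 — centre the observation: (x - mu) = (3, -2).

Step 2 — invert Sigma. det(Sigma) = 18·11 - (3)² = 189.
  Sigma^{-1} = (1/det) · [[d, -b], [-b, a]] = [[0.0582, -0.0159],
 [-0.0159, 0.0952]].

Step 3 — form the quadratic (x - mu)^T · Sigma^{-1} · (x - mu):
  Sigma^{-1} · (x - mu) = (0.2063, -0.2381).
  (x - mu)^T · [Sigma^{-1} · (x - mu)] = (3)·(0.2063) + (-2)·(-0.2381) = 1.0952.

Step 4 — take square root: d = √(1.0952) ≈ 1.0465.

d(x, mu) = √(1.0952) ≈ 1.0465


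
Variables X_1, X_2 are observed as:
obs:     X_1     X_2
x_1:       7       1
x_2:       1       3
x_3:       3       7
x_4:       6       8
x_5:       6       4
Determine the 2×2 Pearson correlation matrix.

Step 1 — column means:
  mean(X_1) = (7 + 1 + 3 + 6 + 6) / 5 = 23/5 = 4.6
  mean(X_2) = (1 + 3 + 7 + 8 + 4) / 5 = 23/5 = 4.6

Step 2 — sample variances and covariances s[i,j] = (1/(n-1)) · Σ_k (x_{k,i} - mean_i) · (x_{k,j} - mean_j), with n-1 = 4:
  s[X_1,X_1] = ((2.4)·(2.4) + (-3.6)·(-3.6) + (-1.6)·(-1.6) + (1.4)·(1.4) + (1.4)·(1.4)) / 4 = 25.2/4 = 6.3
  s[X_1,X_2] = ((2.4)·(-3.6) + (-3.6)·(-1.6) + (-1.6)·(2.4) + (1.4)·(3.4) + (1.4)·(-0.6)) / 4 = -2.8/4 = -0.7
  s[X_2,X_2] = ((-3.6)·(-3.6) + (-1.6)·(-1.6) + (2.4)·(2.4) + (3.4)·(3.4) + (-0.6)·(-0.6)) / 4 = 33.2/4 = 8.3
  Sample standard deviations s_i = √(s[i,i]):
  s(X_1) = √(6.3) = 2.51
  s(X_2) = √(8.3) = 2.881

Step 3 — r_{ij} = s_{ij} / (s_i · s_j):
  r[X_1,X_1] = 1 (diagonal).
  r[X_1,X_2] = -0.7 / (2.51 · 2.881) = -0.7 / 7.2312 = -0.0968
  r[X_2,X_2] = 1 (diagonal).

R is symmetric with unit diagonal. Assembling:

R = [[1, -0.0968],
 [-0.0968, 1]]


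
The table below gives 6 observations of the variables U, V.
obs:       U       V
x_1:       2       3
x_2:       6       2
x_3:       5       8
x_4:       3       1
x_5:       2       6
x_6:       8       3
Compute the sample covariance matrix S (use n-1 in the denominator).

Step 1 — column means:
  mean(U) = (2 + 6 + 5 + 3 + 2 + 8) / 6 = 26/6 = 4.3333
  mean(V) = (3 + 2 + 8 + 1 + 6 + 3) / 6 = 23/6 = 3.8333

Step 2 — sample covariance S[i,j] = (1/(n-1)) · Σ_k (x_{k,i} - mean_i) · (x_{k,j} - mean_j), with n-1 = 5.
  S[U,U] = ((-2.3333)·(-2.3333) + (1.6667)·(1.6667) + (0.6667)·(0.6667) + (-1.3333)·(-1.3333) + (-2.3333)·(-2.3333) + (3.6667)·(3.6667)) / 5 = 29.3333/5 = 5.8667
  S[U,V] = ((-2.3333)·(-0.8333) + (1.6667)·(-1.8333) + (0.6667)·(4.1667) + (-1.3333)·(-2.8333) + (-2.3333)·(2.1667) + (3.6667)·(-0.8333)) / 5 = -2.6667/5 = -0.5333
  S[V,V] = ((-0.8333)·(-0.8333) + (-1.8333)·(-1.8333) + (4.1667)·(4.1667) + (-2.8333)·(-2.8333) + (2.1667)·(2.1667) + (-0.8333)·(-0.8333)) / 5 = 34.8333/5 = 6.9667

S is symmetric (S[j,i] = S[i,j]). Assembling:

S = [[5.8667, -0.5333],
 [-0.5333, 6.9667]]


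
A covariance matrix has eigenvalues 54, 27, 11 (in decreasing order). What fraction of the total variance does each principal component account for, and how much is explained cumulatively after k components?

Step 1 — total variance = trace(Sigma) = Σ λ_i = 54 + 27 + 11 = 92.

Step 2 — fraction explained by component i = λ_i / Σ λ:
  PC1: 54/92 = 0.587
  PC2: 27/92 = 0.2935
  PC3: 11/92 = 0.1196

Step 3 — cumulative fraction after k components = (λ_1 + ... + λ_k) / Σ λ:
  k = 1: 54/92 = 0.587
  k = 2: (54 + 27)/92 = 81/92 = 0.8804
  k = 3: (54 + 27 + 11)/92 = 92/92 = 1

Summary (fraction, with percent):

explained: PC1 0.587 (58.7%), PC2 0.2935 (29.35%), PC3 0.1196 (11.96%);  cumulative: 0.587, 0.8804, 1


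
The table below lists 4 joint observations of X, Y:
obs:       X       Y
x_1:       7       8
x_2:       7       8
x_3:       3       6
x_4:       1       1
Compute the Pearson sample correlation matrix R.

Step 1 — column means:
  mean(X) = (7 + 7 + 3 + 1) / 4 = 18/4 = 4.5
  mean(Y) = (8 + 8 + 6 + 1) / 4 = 23/4 = 5.75

Step 2 — sample variances and covariances s[i,j] = (1/(n-1)) · Σ_k (x_{k,i} - mean_i) · (x_{k,j} - mean_j), with n-1 = 3:
  s[X,X] = ((2.5)·(2.5) + (2.5)·(2.5) + (-1.5)·(-1.5) + (-3.5)·(-3.5)) / 3 = 27/3 = 9
  s[X,Y] = ((2.5)·(2.25) + (2.5)·(2.25) + (-1.5)·(0.25) + (-3.5)·(-4.75)) / 3 = 27.5/3 = 9.1667
  s[Y,Y] = ((2.25)·(2.25) + (2.25)·(2.25) + (0.25)·(0.25) + (-4.75)·(-4.75)) / 3 = 32.75/3 = 10.9167
  Sample standard deviations s_i = √(s[i,i]):
  s(X) = √(9) = 3
  s(Y) = √(10.9167) = 3.304

Step 3 — r_{ij} = s_{ij} / (s_i · s_j):
  r[X,X] = 1 (diagonal).
  r[X,Y] = 9.1667 / (3 · 3.304) = 9.1667 / 9.9121 = 0.9248
  r[Y,Y] = 1 (diagonal).

R is symmetric with unit diagonal. Assembling:

R = [[1, 0.9248],
 [0.9248, 1]]


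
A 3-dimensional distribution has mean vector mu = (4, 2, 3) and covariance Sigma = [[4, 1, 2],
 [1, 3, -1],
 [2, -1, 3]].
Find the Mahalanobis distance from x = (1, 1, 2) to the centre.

Step 1 — centre the observation: (x - mu) = (-3, -1, -1).

Step 2 — invert Sigma (cofactor / det for 3×3, or solve directly):
  Sigma^{-1} = [[0.6154, -0.3846, -0.5385],
 [-0.3846, 0.6154, 0.4615],
 [-0.5385, 0.4615, 0.8462]].

Step 3 — form the quadratic (x - mu)^T · Sigma^{-1} · (x - mu):
  Sigma^{-1} · (x - mu) = (-0.9231, 0.0769, 0.3077).
  (x - mu)^T · [Sigma^{-1} · (x - mu)] = (-3)·(-0.9231) + (-1)·(0.0769) + (-1)·(0.3077) = 2.3846.

Step 4 — take square root: d = √(2.3846) ≈ 1.5442.

d(x, mu) = √(2.3846) ≈ 1.5442


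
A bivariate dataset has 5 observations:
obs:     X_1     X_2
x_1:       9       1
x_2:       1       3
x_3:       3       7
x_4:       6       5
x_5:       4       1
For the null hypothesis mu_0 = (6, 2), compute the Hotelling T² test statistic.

Step 1 — sample mean vector:
  mean(X_1) = (9 + 1 + 3 + 6 + 4) / 5 = 23/5 = 4.6
  mean(X_2) = (1 + 3 + 7 + 5 + 1) / 5 = 17/5 = 3.4
  x̄ = (4.6, 3.4),  deviation x̄ - mu_0 = (4.6, 3.4) - (6, 2) = (-1.4, 1.4).

Step 2 — sample covariance matrix, S[i,j] = (1/(n-1)) · Σ_k (x_{k,i} - mean_i) · (x_{k,j} - mean_j), divisor n-1 = 4:
  S[X_1,X_1] = ((4.4)·(4.4) + (-3.6)·(-3.6) + (-1.6)·(-1.6) + (1.4)·(1.4) + (-0.6)·(-0.6)) / 4 = 37.2/4 = 9.3
  S[X_1,X_2] = ((4.4)·(-2.4) + (-3.6)·(-0.4) + (-1.6)·(3.6) + (1.4)·(1.6) + (-0.6)·(-2.4)) / 4 = -11.2/4 = -2.8
  S[X_2,X_2] = ((-2.4)·(-2.4) + (-0.4)·(-0.4) + (3.6)·(3.6) + (1.6)·(1.6) + (-2.4)·(-2.4)) / 4 = 27.2/4 = 6.8
  S = [[9.3, -2.8],
 [-2.8, 6.8]].

Step 3 — invert S. det(S) = 9.3·6.8 - (-2.8)² = 55.4.
  S^{-1} = (1/det) · [[d, -b], [-b, a]] = [[0.1227, 0.0505],
 [0.0505, 0.1679]].

Step 4 — quadratic form (x̄ - mu_0)^T · S^{-1} · (x̄ - mu_0):
  S^{-1} · (x̄ - mu_0) = (-0.1011, 0.1643),
  (x̄ - mu_0)^T · [...] = (-1.4)·(-0.1011) + (1.4)·(0.1643) = 0.3715.

Step 5 — scale by n: T² = 5 · 0.3715 = 1.8574.

T² ≈ 1.8574


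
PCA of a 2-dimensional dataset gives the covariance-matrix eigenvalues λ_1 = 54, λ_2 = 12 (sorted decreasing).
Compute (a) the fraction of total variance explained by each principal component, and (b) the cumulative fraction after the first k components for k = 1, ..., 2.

Step 1 — total variance = trace(Sigma) = Σ λ_i = 54 + 12 = 66.

Step 2 — fraction explained by component i = λ_i / Σ λ:
  PC1: 54/66 = 0.8182
  PC2: 12/66 = 0.1818

Step 3 — cumulative fraction after k components = (λ_1 + ... + λ_k) / Σ λ:
  k = 1: 54/66 = 0.8182
  k = 2: (54 + 12)/66 = 66/66 = 1

Summary (fraction, with percent):

explained: PC1 0.8182 (81.82%), PC2 0.1818 (18.18%);  cumulative: 0.8182, 1


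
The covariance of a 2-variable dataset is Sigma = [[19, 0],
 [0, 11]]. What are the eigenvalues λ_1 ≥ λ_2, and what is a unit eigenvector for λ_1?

Step 1 — characteristic polynomial of 2×2 Sigma:
  det(Sigma - λI) = λ² - trace · λ + det = 0.
  trace = 19 + 11 = 30, det = 19·11 - (0)² = 209.
Step 2 — discriminant:
  Δ = trace² - 4·det = 900 - 836 = 64.
Step 3 — eigenvalues:
  λ = (trace ± √Δ)/2 = (30 ± 8)/2,
  λ_1 = 19,  λ_2 = 11.

Step 4 — unit eigenvector for λ_1: Sigma is diagonal, so its eigenvectors are the coordinate axes. λ_1 = 19 is the diagonal entry on the first coordinate axis, hence
  v_1 = (1, 0) (||v_1|| = 1).

λ_1 = 19,  λ_2 = 11;  v_1 ≈ (1, 0)


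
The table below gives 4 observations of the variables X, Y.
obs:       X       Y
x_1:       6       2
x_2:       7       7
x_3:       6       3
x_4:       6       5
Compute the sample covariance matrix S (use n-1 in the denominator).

Step 1 — column means:
  mean(X) = (6 + 7 + 6 + 6) / 4 = 25/4 = 6.25
  mean(Y) = (2 + 7 + 3 + 5) / 4 = 17/4 = 4.25

Step 2 — sample covariance S[i,j] = (1/(n-1)) · Σ_k (x_{k,i} - mean_i) · (x_{k,j} - mean_j), with n-1 = 3.
  S[X,X] = ((-0.25)·(-0.25) + (0.75)·(0.75) + (-0.25)·(-0.25) + (-0.25)·(-0.25)) / 3 = 0.75/3 = 0.25
  S[X,Y] = ((-0.25)·(-2.25) + (0.75)·(2.75) + (-0.25)·(-1.25) + (-0.25)·(0.75)) / 3 = 2.75/3 = 0.9167
  S[Y,Y] = ((-2.25)·(-2.25) + (2.75)·(2.75) + (-1.25)·(-1.25) + (0.75)·(0.75)) / 3 = 14.75/3 = 4.9167

S is symmetric (S[j,i] = S[i,j]). Assembling:

S = [[0.25, 0.9167],
 [0.9167, 4.9167]]


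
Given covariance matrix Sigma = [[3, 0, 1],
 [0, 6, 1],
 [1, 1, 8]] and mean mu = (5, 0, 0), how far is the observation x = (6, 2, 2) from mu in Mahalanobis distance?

Step 1 — centre the observation: (x - mu) = (1, 2, 2).

Step 2 — invert Sigma (cofactor / det for 3×3, or solve directly):
  Sigma^{-1} = [[0.3481, 0.0074, -0.0444],
 [0.0074, 0.1704, -0.0222],
 [-0.0444, -0.0222, 0.1333]].

Step 3 — form the quadratic (x - mu)^T · Sigma^{-1} · (x - mu):
  Sigma^{-1} · (x - mu) = (0.2741, 0.3037, 0.1778).
  (x - mu)^T · [Sigma^{-1} · (x - mu)] = (1)·(0.2741) + (2)·(0.3037) + (2)·(0.1778) = 1.237.

Step 4 — take square root: d = √(1.237) ≈ 1.1122.

d(x, mu) = √(1.237) ≈ 1.1122


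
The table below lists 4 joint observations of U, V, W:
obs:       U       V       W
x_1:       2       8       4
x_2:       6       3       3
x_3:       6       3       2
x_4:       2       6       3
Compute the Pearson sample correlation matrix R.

Step 1 — column means:
  mean(U) = (2 + 6 + 6 + 2) / 4 = 16/4 = 4
  mean(V) = (8 + 3 + 3 + 6) / 4 = 20/4 = 5
  mean(W) = (4 + 3 + 2 + 3) / 4 = 12/4 = 3

Step 2 — sample variances and covariances s[i,j] = (1/(n-1)) · Σ_k (x_{k,i} - mean_i) · (x_{k,j} - mean_j), with n-1 = 3:
  s[U,U] = ((-2)·(-2) + (2)·(2) + (2)·(2) + (-2)·(-2)) / 3 = 16/3 = 5.3333
  s[U,V] = ((-2)·(3) + (2)·(-2) + (2)·(-2) + (-2)·(1)) / 3 = -16/3 = -5.3333
  s[U,W] = ((-2)·(1) + (2)·(0) + (2)·(-1) + (-2)·(0)) / 3 = -4/3 = -1.3333
  s[V,V] = ((3)·(3) + (-2)·(-2) + (-2)·(-2) + (1)·(1)) / 3 = 18/3 = 6
  s[V,W] = ((3)·(1) + (-2)·(0) + (-2)·(-1) + (1)·(0)) / 3 = 5/3 = 1.6667
  s[W,W] = ((1)·(1) + (0)·(0) + (-1)·(-1) + (0)·(0)) / 3 = 2/3 = 0.6667
  Sample standard deviations s_i = √(s[i,i]):
  s(U) = √(5.3333) = 2.3094
  s(V) = √(6) = 2.4495
  s(W) = √(0.6667) = 0.8165

Step 3 — r_{ij} = s_{ij} / (s_i · s_j):
  r[U,U] = 1 (diagonal).
  r[U,V] = -5.3333 / (2.3094 · 2.4495) = -5.3333 / 5.6569 = -0.9428
  r[U,W] = -1.3333 / (2.3094 · 0.8165) = -1.3333 / 1.8856 = -0.7071
  r[V,V] = 1 (diagonal).
  r[V,W] = 1.6667 / (2.4495 · 0.8165) = 1.6667 / 2 = 0.8333
  r[W,W] = 1 (diagonal).

R is symmetric with unit diagonal. Assembling:

R = [[1, -0.9428, -0.7071],
 [-0.9428, 1, 0.8333],
 [-0.7071, 0.8333, 1]]


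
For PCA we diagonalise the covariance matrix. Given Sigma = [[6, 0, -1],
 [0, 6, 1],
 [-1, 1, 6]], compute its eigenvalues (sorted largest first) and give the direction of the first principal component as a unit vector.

Step 1 — characteristic polynomial p(λ) = det(λI - Sigma) = λ³ - tr·λ² + c_1·λ - det, where tr = trace, c_1 = sum of the principal 2×2 minors, det = det(Sigma):
  tr = 6 + 6 + 6 = 18,
  c_1 = (6·6 - (0)²) + (6·6 - (-1)²) + (6·6 - (1)²) = 36 + 35 + 35 = 106,
  det = 6·(6·6 - (1)²) - (0)·((0)·6 - (1)·(-1)) + (-1)·((0)·(1) - 6·(-1)) = 6·(35) - (0)·(1) + (-1)·(6) = 204.
  So p(λ) = λ³ - 18λ² + 106λ - 204.
Step 2 — look for an integer root (rational root theorem: any rational root is an integer divisor of 204). Testing λ = 6:
  p(6) = 216 - 648 + 636 - 204 = 0  ✓
  Dividing out (λ - 6): p(λ) = (λ - 6)(λ² - 12λ + 34).
Step 3 — remaining eigenvalues from the quadratic λ² - 12λ + 34 = 0:
  Δ = 12² - 4·34 = 144 - 136 = 8,  λ = (12 ± √8)/2 = (12 ± 2.8284)/2 ≈ 7.4142 or 4.5858.
  Sorted: λ_1 = 7.4142,  λ_2 = 6,  λ_3 = 4.5858  (check: sum = 18 = tr ✓).

Step 4 — unit eigenvector for λ_1 ≈ 7.4142: v spans the null space of (Sigma - λ_1 I), whose rows are
  r_1 = (-1.4142, 0, -1),  r_2 = (0, -1.4142, 1),  r_3 = (-1, 1, -1.4142).
  v is orthogonal to every row, so take v ∝ r_1 × r_2 = ((0)·(1) - (-1)·(-1.4142), (-1)·(0) - (-1.4142)·(1), (-1.4142)·(-1.4142) - (0)·(0)) ≈ (-1.4142, 1.4142, 2).
  Rescale (multiply by -1 so the first nonzero entry is positive): u = (1.4142, -1.4142, -2).
  ||u|| = √((1.4142)² + (-1.4142)² + (-2)²) = √(8) ≈ 2.8284,  v_1 = u/||u|| ≈ (0.5, -0.5, -0.7071) (||v_1|| = 1).

λ_1 = 7.4142,  λ_2 = 6,  λ_3 = 4.5858;  v_1 ≈ (0.5, -0.5, -0.7071)


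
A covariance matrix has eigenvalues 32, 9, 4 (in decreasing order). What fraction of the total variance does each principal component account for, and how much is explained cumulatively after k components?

Step 1 — total variance = trace(Sigma) = Σ λ_i = 32 + 9 + 4 = 45.

Step 2 — fraction explained by component i = λ_i / Σ λ:
  PC1: 32/45 = 0.7111
  PC2: 9/45 = 0.2
  PC3: 4/45 = 0.0889

Step 3 — cumulative fraction after k components = (λ_1 + ... + λ_k) / Σ λ:
  k = 1: 32/45 = 0.7111
  k = 2: (32 + 9)/45 = 41/45 = 0.9111
  k = 3: (32 + 9 + 4)/45 = 45/45 = 1

Summary (fraction, with percent):

explained: PC1 0.7111 (71.11%), PC2 0.2 (20%), PC3 0.0889 (8.89%);  cumulative: 0.7111, 0.9111, 1


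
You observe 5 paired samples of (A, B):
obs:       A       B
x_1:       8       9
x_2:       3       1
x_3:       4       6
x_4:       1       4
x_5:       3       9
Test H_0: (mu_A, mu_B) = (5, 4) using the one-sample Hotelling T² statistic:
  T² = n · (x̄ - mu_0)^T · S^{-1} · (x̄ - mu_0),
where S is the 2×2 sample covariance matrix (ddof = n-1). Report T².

Step 1 — sample mean vector:
  mean(A) = (8 + 3 + 4 + 1 + 3) / 5 = 19/5 = 3.8
  mean(B) = (9 + 1 + 6 + 4 + 9) / 5 = 29/5 = 5.8
  x̄ = (3.8, 5.8),  deviation x̄ - mu_0 = (3.8, 5.8) - (5, 4) = (-1.2, 1.8).

Step 2 — sample covariance matrix, S[i,j] = (1/(n-1)) · Σ_k (x_{k,i} - mean_i) · (x_{k,j} - mean_j), divisor n-1 = 4:
  S[A,A] = ((4.2)·(4.2) + (-0.8)·(-0.8) + (0.2)·(0.2) + (-2.8)·(-2.8) + (-0.8)·(-0.8)) / 4 = 26.8/4 = 6.7
  S[A,B] = ((4.2)·(3.2) + (-0.8)·(-4.8) + (0.2)·(0.2) + (-2.8)·(-1.8) + (-0.8)·(3.2)) / 4 = 19.8/4 = 4.95
  S[B,B] = ((3.2)·(3.2) + (-4.8)·(-4.8) + (0.2)·(0.2) + (-1.8)·(-1.8) + (3.2)·(3.2)) / 4 = 46.8/4 = 11.7
  S = [[6.7, 4.95],
 [4.95, 11.7]].

Step 3 — invert S. det(S) = 6.7·11.7 - (4.95)² = 53.8875.
  S^{-1} = (1/det) · [[d, -b], [-b, a]] = [[0.2171, -0.0919],
 [-0.0919, 0.1243]].

Step 4 — quadratic form (x̄ - mu_0)^T · S^{-1} · (x̄ - mu_0):
  S^{-1} · (x̄ - mu_0) = (-0.4259, 0.334),
  (x̄ - mu_0)^T · [...] = (-1.2)·(-0.4259) + (1.8)·(0.334) = 1.1123.

Step 5 — scale by n: T² = 5 · 1.1123 = 5.5616.

T² ≈ 5.5616


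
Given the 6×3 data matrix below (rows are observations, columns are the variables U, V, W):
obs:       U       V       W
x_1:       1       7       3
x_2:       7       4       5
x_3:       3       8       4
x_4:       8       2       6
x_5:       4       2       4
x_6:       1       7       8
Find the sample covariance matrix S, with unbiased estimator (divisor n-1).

Step 1 — column means:
  mean(U) = (1 + 7 + 3 + 8 + 4 + 1) / 6 = 24/6 = 4
  mean(V) = (7 + 4 + 8 + 2 + 2 + 7) / 6 = 30/6 = 5
  mean(W) = (3 + 5 + 4 + 6 + 4 + 8) / 6 = 30/6 = 5

Step 2 — sample covariance S[i,j] = (1/(n-1)) · Σ_k (x_{k,i} - mean_i) · (x_{k,j} - mean_j), with n-1 = 5.
  S[U,U] = ((-3)·(-3) + (3)·(3) + (-1)·(-1) + (4)·(4) + (0)·(0) + (-3)·(-3)) / 5 = 44/5 = 8.8
  S[U,V] = ((-3)·(2) + (3)·(-1) + (-1)·(3) + (4)·(-3) + (0)·(-3) + (-3)·(2)) / 5 = -30/5 = -6
  S[U,W] = ((-3)·(-2) + (3)·(0) + (-1)·(-1) + (4)·(1) + (0)·(-1) + (-3)·(3)) / 5 = 2/5 = 0.4
  S[V,V] = ((2)·(2) + (-1)·(-1) + (3)·(3) + (-3)·(-3) + (-3)·(-3) + (2)·(2)) / 5 = 36/5 = 7.2
  S[V,W] = ((2)·(-2) + (-1)·(0) + (3)·(-1) + (-3)·(1) + (-3)·(-1) + (2)·(3)) / 5 = -1/5 = -0.2
  S[W,W] = ((-2)·(-2) + (0)·(0) + (-1)·(-1) + (1)·(1) + (-1)·(-1) + (3)·(3)) / 5 = 16/5 = 3.2

S is symmetric (S[j,i] = S[i,j]). Assembling:

S = [[8.8, -6, 0.4],
 [-6, 7.2, -0.2],
 [0.4, -0.2, 3.2]]


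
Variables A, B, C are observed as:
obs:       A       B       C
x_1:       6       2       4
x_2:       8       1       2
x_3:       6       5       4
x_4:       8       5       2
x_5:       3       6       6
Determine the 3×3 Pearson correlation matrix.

Step 1 — column means:
  mean(A) = (6 + 8 + 6 + 8 + 3) / 5 = 31/5 = 6.2
  mean(B) = (2 + 1 + 5 + 5 + 6) / 5 = 19/5 = 3.8
  mean(C) = (4 + 2 + 4 + 2 + 6) / 5 = 18/5 = 3.6

Step 2 — sample variances and covariances s[i,j] = (1/(n-1)) · Σ_k (x_{k,i} - mean_i) · (x_{k,j} - mean_j), with n-1 = 4:
  s[A,A] = ((-0.2)·(-0.2) + (1.8)·(1.8) + (-0.2)·(-0.2) + (1.8)·(1.8) + (-3.2)·(-3.2)) / 4 = 16.8/4 = 4.2
  s[A,B] = ((-0.2)·(-1.8) + (1.8)·(-2.8) + (-0.2)·(1.2) + (1.8)·(1.2) + (-3.2)·(2.2)) / 4 = -9.8/4 = -2.45
  s[A,C] = ((-0.2)·(0.4) + (1.8)·(-1.6) + (-0.2)·(0.4) + (1.8)·(-1.6) + (-3.2)·(2.4)) / 4 = -13.6/4 = -3.4
  s[B,B] = ((-1.8)·(-1.8) + (-2.8)·(-2.8) + (1.2)·(1.2) + (1.2)·(1.2) + (2.2)·(2.2)) / 4 = 18.8/4 = 4.7
  s[B,C] = ((-1.8)·(0.4) + (-2.8)·(-1.6) + (1.2)·(0.4) + (1.2)·(-1.6) + (2.2)·(2.4)) / 4 = 7.6/4 = 1.9
  s[C,C] = ((0.4)·(0.4) + (-1.6)·(-1.6) + (0.4)·(0.4) + (-1.6)·(-1.6) + (2.4)·(2.4)) / 4 = 11.2/4 = 2.8
  Sample standard deviations s_i = √(s[i,i]):
  s(A) = √(4.2) = 2.0494
  s(B) = √(4.7) = 2.1679
  s(C) = √(2.8) = 1.6733

Step 3 — r_{ij} = s_{ij} / (s_i · s_j):
  r[A,A] = 1 (diagonal).
  r[A,B] = -2.45 / (2.0494 · 2.1679) = -2.45 / 4.443 = -0.5514
  r[A,C] = -3.4 / (2.0494 · 1.6733) = -3.4 / 3.4293 = -0.9915
  r[B,B] = 1 (diagonal).
  r[B,C] = 1.9 / (2.1679 · 1.6733) = 1.9 / 3.6277 = 0.5238
  r[C,C] = 1 (diagonal).

R is symmetric with unit diagonal. Assembling:

R = [[1, -0.5514, -0.9915],
 [-0.5514, 1, 0.5238],
 [-0.9915, 0.5238, 1]]
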